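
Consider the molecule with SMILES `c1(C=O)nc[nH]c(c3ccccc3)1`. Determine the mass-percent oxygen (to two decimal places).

Atom tally by fragment:
  imidazole ring core → C:3 H:4 N:2
  (− 2 ring H displaced by substituents)
  + CHO → C:1 H:1 O:1
  + C6H5 → C:6 H:5
Element totals:
  C: 10
  H: 8
  N: 2
  O: 1
Molecular formula: C10H8N2O.
Molar mass = 172.187 g/mol.
Mass from O: 1 × 15.999 = 15.999 g/mol.
%O = 15.999 / 172.187 × 100 = 9.29%.

9.29%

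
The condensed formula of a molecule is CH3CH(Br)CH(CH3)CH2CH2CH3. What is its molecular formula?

Element totals:
  C: 7
  H: 15
  Br: 1

C7H15Br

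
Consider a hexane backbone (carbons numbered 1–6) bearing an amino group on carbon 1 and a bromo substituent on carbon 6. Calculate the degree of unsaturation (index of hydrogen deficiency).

Atom tally by fragment:
  H2NCH2 → C:1 H:4 N:1
  CH2 → C:1 H:2
  CH2 → C:1 H:2
  CH2 → C:1 H:2
  CH2 → C:1 H:2
  CH2Br → C:1 H:2 Br:1
Element totals:
  C: 6
  H: 14
  Br: 1
  N: 1
Molecular formula: C6H14BrN.
DoU = (2C + 2 + N − H − X) / 2 = (2·6 + 2 + 1 − 14 − 1) / 2 = 0.

0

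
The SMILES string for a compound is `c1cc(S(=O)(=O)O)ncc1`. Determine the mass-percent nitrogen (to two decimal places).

Atom tally by fragment:
  pyridine ring core → C:5 H:5 N:1
  (− 1 ring H displaced by substituents)
  + SO3H → S:1 O:3 H:1
Element totals:
  C: 5
  H: 5
  N: 1
  O: 3
  S: 1
Molecular formula: C5H5NO3S.
Molar mass = 159.159 g/mol.
Mass from N: 1 × 14.007 = 14.007 g/mol.
%N = 14.007 / 159.159 × 100 = 8.80%.

8.80%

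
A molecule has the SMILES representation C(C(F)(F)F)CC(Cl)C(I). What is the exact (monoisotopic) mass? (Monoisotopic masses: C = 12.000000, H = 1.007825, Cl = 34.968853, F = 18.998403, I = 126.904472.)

Atom tally by fragment:
  F3CCH2 → C:2 H:2 F:3
  CH2 → C:1 H:2
  CH(Cl) → C:1 H:1 Cl:1
  CH2I → C:1 H:2 I:1
Element totals:
  C: 5
  H: 7
  Cl: 1
  F: 3
  I: 1
Molecular formula: C5H7ClF3I.
  M = 5(12.0) + 7(1.007825) + 34.968853 + 3(18.998403) + 126.904472
    = 60.000000 + 7.054775 + 34.968853 + 56.995209 + 126.904472 = 285.923309

285.9233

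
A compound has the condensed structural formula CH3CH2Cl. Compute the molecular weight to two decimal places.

Element totals:
  C: 2
  H: 5
  Cl: 1
Molecular formula: C2H5Cl.
  M = 2(12.011) + 5(1.008) + 35.45
    = 24.022 + 5.040 + 35.450 = 64.512

64.51 g/mol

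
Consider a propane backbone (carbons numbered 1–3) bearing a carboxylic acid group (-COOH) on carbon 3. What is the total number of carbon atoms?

Atom tally by fragment:
  CH3 → C:1 H:3
  CH2 → C:1 H:2
  CH2COOH → C:2 H:3 O:2
Element totals:
  C: 4
  H: 8
  O: 2

4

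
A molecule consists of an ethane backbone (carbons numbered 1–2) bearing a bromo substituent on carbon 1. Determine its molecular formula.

C2H5Br

Atom tally by fragment:
  BrCH2 → C:1 H:2 Br:1
  CH3 → C:1 H:3
Element totals:
  C: 2
  H: 5
  Br: 1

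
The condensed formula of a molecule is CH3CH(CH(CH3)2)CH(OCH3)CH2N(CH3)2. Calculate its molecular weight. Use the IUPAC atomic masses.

173.30 g/mol

Atom tally by fragment:
  CH3 → C:1 H:3
  CH(CH(CH3)2) → C:4 H:8
  CH(OCH3) → C:2 H:4 O:1
  CH2N(CH3)2 → C:3 H:8 N:1
Element totals:
  C: 10
  H: 23
  N: 1
  O: 1
Molecular formula: C10H23NO.
  M = 10(12.011) + 23(1.008) + 14.007 + 15.999
    = 120.110 + 23.184 + 14.007 + 15.999 = 173.300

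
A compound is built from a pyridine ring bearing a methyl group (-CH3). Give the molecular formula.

C6H7N

Atom tally by fragment:
  pyridine ring core → C:5 H:5 N:1
  (− 1 ring H displaced by substituents)
  + CH3 → C:1 H:3
Element totals:
  C: 6
  H: 7
  N: 1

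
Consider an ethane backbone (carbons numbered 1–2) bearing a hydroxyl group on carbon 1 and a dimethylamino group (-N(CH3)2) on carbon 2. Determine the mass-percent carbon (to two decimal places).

53.90%

Atom tally by fragment:
  HOCH2 → C:1 H:3 O:1
  CH2N(CH3)2 → C:3 H:8 N:1
Element totals:
  C: 4
  H: 11
  N: 1
  O: 1
Molecular formula: C4H11NO.
Molar mass = 89.138 g/mol.
Mass from C: 4 × 12.011 = 48.044 g/mol.
%C = 48.044 / 89.138 × 100 = 53.90%.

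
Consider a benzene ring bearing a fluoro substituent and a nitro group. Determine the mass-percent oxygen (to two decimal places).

22.68%

Atom tally by fragment:
  benzene ring core → C:6 H:6
  (− 2 ring H displaced by substituents)
  + F → F:1
  + NO2 → N:1 O:2
Element totals:
  C: 6
  H: 4
  F: 1
  N: 1
  O: 2
Molecular formula: C6H4FNO2.
Molar mass = 141.101 g/mol.
Mass from O: 2 × 15.999 = 31.998 g/mol.
%O = 31.998 / 141.101 × 100 = 22.68%.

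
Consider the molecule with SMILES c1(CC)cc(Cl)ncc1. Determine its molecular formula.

C7H8ClN

Atom tally by fragment:
  pyridine ring core → C:5 H:5 N:1
  (− 2 ring H displaced by substituents)
  + C2H5 → C:2 H:5
  + Cl → Cl:1
Element totals:
  C: 7
  H: 8
  Cl: 1
  N: 1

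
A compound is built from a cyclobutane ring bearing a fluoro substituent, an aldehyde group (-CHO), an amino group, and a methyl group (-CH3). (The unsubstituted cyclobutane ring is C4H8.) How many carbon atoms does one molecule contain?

6

Atom tally by fragment:
  cyclobutane ring core → C:4 H:8
  (− 4 ring H displaced by substituents)
  + F → F:1
  + CHO → C:1 H:1 O:1
  + NH2 → N:1 H:2
  + CH3 → C:1 H:3
Element totals:
  C: 6
  H: 10
  F: 1
  N: 1
  O: 1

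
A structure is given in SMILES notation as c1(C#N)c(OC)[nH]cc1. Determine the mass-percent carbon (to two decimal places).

59.01%

Atom tally by fragment:
  pyrrole ring core → C:4 H:5 N:1
  (− 2 ring H displaced by substituents)
  + CN → C:1 N:1
  + OCH3 → C:1 H:3 O:1
Element totals:
  C: 6
  H: 6
  N: 2
  O: 1
Molecular formula: C6H6N2O.
Molar mass = 122.127 g/mol.
Mass from C: 6 × 12.011 = 72.066 g/mol.
%C = 72.066 / 122.127 × 100 = 59.01%.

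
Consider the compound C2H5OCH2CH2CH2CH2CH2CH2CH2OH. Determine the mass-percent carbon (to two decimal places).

67.45%

Atom tally by fragment:
  C2H5OCH2 → C:3 H:7 O:1
  CH2 → C:1 H:2
  CH2 → C:1 H:2
  CH2 → C:1 H:2
  CH2 → C:1 H:2
  CH2 → C:1 H:2
  CH2OH → C:1 H:3 O:1
Element totals:
  C: 9
  H: 20
  O: 2
Molecular formula: C9H20O2.
Molar mass = 160.257 g/mol.
Mass from C: 9 × 12.011 = 108.099 g/mol.
%C = 108.099 / 160.257 × 100 = 67.45%.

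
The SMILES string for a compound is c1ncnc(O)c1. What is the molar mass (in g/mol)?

Atom tally by fragment:
  pyrimidine ring core → C:4 H:4 N:2
  (− 1 ring H displaced by substituents)
  + OH → O:1 H:1
Element totals:
  C: 4
  H: 4
  N: 2
  O: 1
Molecular formula: C4H4N2O.
  M = 4(12.011) + 4(1.008) + 2(14.007) + 15.999
    = 48.044 + 4.032 + 28.014 + 15.999 = 96.089

96.09 g/mol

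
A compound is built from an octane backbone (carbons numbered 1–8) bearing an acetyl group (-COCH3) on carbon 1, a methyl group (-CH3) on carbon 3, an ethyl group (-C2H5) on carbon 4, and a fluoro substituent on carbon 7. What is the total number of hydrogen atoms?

25

Atom tally by fragment:
  CH3COCH2 → C:3 H:5 O:1
  CH2 → C:1 H:2
  CH(CH3) → C:2 H:4
  CH(C2H5) → C:3 H:6
  CH2 → C:1 H:2
  CH2 → C:1 H:2
  CH(F) → C:1 H:1 F:1
  CH3 → C:1 H:3
Element totals:
  C: 13
  H: 25
  F: 1
  O: 1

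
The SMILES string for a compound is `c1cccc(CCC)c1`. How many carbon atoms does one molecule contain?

Atom tally by fragment:
  benzene ring core → C:6 H:6
  (− 1 ring H displaced by substituents)
  + CH2CH2CH3 → C:3 H:7
Element totals:
  C: 9
  H: 12

9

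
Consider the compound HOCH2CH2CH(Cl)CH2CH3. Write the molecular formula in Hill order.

C5H11ClO

Atom tally by fragment:
  HOCH2CH2 → C:2 H:5 O:1
  CH(Cl) → C:1 H:1 Cl:1
  CH2 → C:1 H:2
  CH3 → C:1 H:3
Element totals:
  C: 5
  H: 11
  Cl: 1
  O: 1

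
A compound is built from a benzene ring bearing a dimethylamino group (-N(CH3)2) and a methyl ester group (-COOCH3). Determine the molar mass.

Atom tally by fragment:
  benzene ring core → C:6 H:6
  (− 2 ring H displaced by substituents)
  + N(CH3)2 → N:1 C:2 H:6
  + COOCH3 → C:2 H:3 O:2
Element totals:
  C: 10
  H: 13
  N: 1
  O: 2
Molecular formula: C10H13NO2.
  M = 10(12.011) + 13(1.008) + 14.007 + 2(15.999)
    = 120.110 + 13.104 + 14.007 + 31.998 = 179.219

179.22 g/mol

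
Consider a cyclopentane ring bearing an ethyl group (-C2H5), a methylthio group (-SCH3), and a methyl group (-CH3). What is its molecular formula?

C9H18S

Atom tally by fragment:
  cyclopentane ring core → C:5 H:10
  (− 3 ring H displaced by substituents)
  + C2H5 → C:2 H:5
  + SCH3 → C:1 H:3 S:1
  + CH3 → C:1 H:3
Element totals:
  C: 9
  H: 18
  S: 1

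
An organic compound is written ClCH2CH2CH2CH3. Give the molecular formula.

C4H9Cl

Element totals:
  C: 4
  H: 9
  Cl: 1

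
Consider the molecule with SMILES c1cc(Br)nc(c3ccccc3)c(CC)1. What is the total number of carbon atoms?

Atom tally by fragment:
  pyridine ring core → C:5 H:5 N:1
  (− 3 ring H displaced by substituents)
  + Br → Br:1
  + C6H5 → C:6 H:5
  + C2H5 → C:2 H:5
Element totals:
  C: 13
  H: 12
  Br: 1
  N: 1

13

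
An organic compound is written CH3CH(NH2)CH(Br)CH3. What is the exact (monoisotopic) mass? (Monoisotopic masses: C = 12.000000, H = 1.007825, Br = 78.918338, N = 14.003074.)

150.9997

Element totals:
  C: 4
  H: 10
  Br: 1
  N: 1
Molecular formula: C4H10BrN.
  M = 4(12.0) + 10(1.007825) + 78.918338 + 14.003074
    = 48.000000 + 10.078250 + 78.918338 + 14.003074 = 150.999662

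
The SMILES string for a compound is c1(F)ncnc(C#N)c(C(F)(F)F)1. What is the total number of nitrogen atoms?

3

Atom tally by fragment:
  pyrimidine ring core → C:4 H:4 N:2
  (− 3 ring H displaced by substituents)
  + F → F:1
  + CN → C:1 N:1
  + CF3 → C:1 F:3
Element totals:
  C: 6
  H: 1
  F: 4
  N: 3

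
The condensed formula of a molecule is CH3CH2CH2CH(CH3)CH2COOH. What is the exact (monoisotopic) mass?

130.0994

Atom tally by fragment:
  CH3 → C:1 H:3
  CH2 → C:1 H:2
  CH2 → C:1 H:2
  CH(CH3) → C:2 H:4
  CH2COOH → C:2 H:3 O:2
Element totals:
  C: 7
  H: 14
  O: 2
Molecular formula: C7H14O2.
  M = 7(12.0) + 14(1.007825) + 2(15.994915)
    = 84.000000 + 14.109550 + 31.989830 = 130.099380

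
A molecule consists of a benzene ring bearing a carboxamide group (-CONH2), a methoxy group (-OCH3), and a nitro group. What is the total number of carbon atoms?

8

Atom tally by fragment:
  benzene ring core → C:6 H:6
  (− 3 ring H displaced by substituents)
  + CONH2 → C:1 H:2 O:1 N:1
  + OCH3 → C:1 H:3 O:1
  + NO2 → N:1 O:2
Element totals:
  C: 8
  H: 8
  N: 2
  O: 4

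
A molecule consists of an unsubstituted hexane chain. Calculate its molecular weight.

Atom tally by fragment:
  CH3 → C:1 H:3
  CH2 → C:1 H:2
  CH2 → C:1 H:2
  CH2 → C:1 H:2
  CH2 → C:1 H:2
  CH3 → C:1 H:3
Element totals:
  C: 6
  H: 14
Molecular formula: C6H14.
  M = 6(12.011) + 14(1.008)
    = 72.066 + 14.112 = 86.178

86.18 g/mol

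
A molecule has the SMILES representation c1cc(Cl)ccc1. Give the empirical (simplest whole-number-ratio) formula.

C6H5Cl

Atom tally by fragment:
  benzene ring core → C:6 H:6
  (− 1 ring H displaced by substituents)
  + Cl → Cl:1
Element totals:
  C: 6
  H: 5
  Cl: 1
Molecular formula: C6H5Cl.
gcd of subscripts (6, 1, 5) = 1, so the empirical formula equals the molecular formula.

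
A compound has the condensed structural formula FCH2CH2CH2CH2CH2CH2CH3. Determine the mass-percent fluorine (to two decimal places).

Atom tally by fragment:
  FCH2 → C:1 H:2 F:1
  CH2 → C:1 H:2
  CH2 → C:1 H:2
  CH2 → C:1 H:2
  CH2 → C:1 H:2
  CH2 → C:1 H:2
  CH3 → C:1 H:3
Element totals:
  C: 7
  H: 15
  F: 1
Molecular formula: C7H15F.
Molar mass = 118.195 g/mol.
Mass from F: 1 × 18.998 = 18.998 g/mol.
%F = 18.998 / 118.195 × 100 = 16.07%.

16.07%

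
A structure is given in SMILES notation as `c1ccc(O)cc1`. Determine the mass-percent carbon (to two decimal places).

76.57%

Atom tally by fragment:
  benzene ring core → C:6 H:6
  (− 1 ring H displaced by substituents)
  + OH → O:1 H:1
Element totals:
  C: 6
  H: 6
  O: 1
Molecular formula: C6H6O.
Molar mass = 94.113 g/mol.
Mass from C: 6 × 12.011 = 72.066 g/mol.
%C = 72.066 / 94.113 × 100 = 76.57%.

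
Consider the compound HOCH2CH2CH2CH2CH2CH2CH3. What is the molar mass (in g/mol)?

Atom tally by fragment:
  HOCH2 → C:1 H:3 O:1
  CH2 → C:1 H:2
  CH2 → C:1 H:2
  CH2 → C:1 H:2
  CH2 → C:1 H:2
  CH2 → C:1 H:2
  CH3 → C:1 H:3
Element totals:
  C: 7
  H: 16
  O: 1
Molecular formula: C7H16O.
  M = 7(12.011) + 16(1.008) + 15.999
    = 84.077 + 16.128 + 15.999 = 116.204

116.20 g/mol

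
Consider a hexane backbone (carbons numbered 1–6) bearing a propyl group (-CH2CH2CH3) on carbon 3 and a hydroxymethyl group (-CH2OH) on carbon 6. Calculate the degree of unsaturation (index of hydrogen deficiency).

0

Atom tally by fragment:
  CH3 → C:1 H:3
  CH2 → C:1 H:2
  CH(CH2CH2CH3) → C:4 H:8
  CH2 → C:1 H:2
  CH2 → C:1 H:2
  CH2CH2OH → C:2 H:5 O:1
Element totals:
  C: 10
  H: 22
  O: 1
Molecular formula: C10H22O.
DoU = (2C + 2 + N − H − X) / 2 = (2·10 + 2 + 0 − 22 − 0) / 2 = 0.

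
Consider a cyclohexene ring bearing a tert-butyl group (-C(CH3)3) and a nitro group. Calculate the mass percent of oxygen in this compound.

Atom tally by fragment:
  cyclohexene ring core → C:6 H:10
  (− 2 ring H displaced by substituents)
  + C(CH3)3 → C:4 H:9
  + NO2 → N:1 O:2
Element totals:
  C: 10
  H: 17
  N: 1
  O: 2
Molecular formula: C10H17NO2.
Molar mass = 183.251 g/mol.
Mass from O: 2 × 15.999 = 31.998 g/mol.
%O = 31.998 / 183.251 × 100 = 17.46%.

17.46%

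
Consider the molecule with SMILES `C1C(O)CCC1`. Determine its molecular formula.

Atom tally by fragment:
  cyclopentane ring core → C:5 H:10
  (− 1 ring H displaced by substituents)
  + OH → O:1 H:1
Element totals:
  C: 5
  H: 10
  O: 1

C5H10O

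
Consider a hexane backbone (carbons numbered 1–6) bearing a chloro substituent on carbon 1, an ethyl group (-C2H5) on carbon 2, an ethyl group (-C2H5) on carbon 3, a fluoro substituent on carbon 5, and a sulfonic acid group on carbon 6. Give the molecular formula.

C10H20ClFO3S

Atom tally by fragment:
  ClCH2 → C:1 H:2 Cl:1
  CH(C2H5) → C:3 H:6
  CH(C2H5) → C:3 H:6
  CH2 → C:1 H:2
  CH(F) → C:1 H:1 F:1
  CH2SO3H → C:1 H:3 S:1 O:3
Element totals:
  C: 10
  H: 20
  Cl: 1
  F: 1
  O: 3
  S: 1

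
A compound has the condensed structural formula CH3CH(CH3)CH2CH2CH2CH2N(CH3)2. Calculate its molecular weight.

Atom tally by fragment:
  CH3 → C:1 H:3
  CH(CH3) → C:2 H:4
  CH2 → C:1 H:2
  CH2 → C:1 H:2
  CH2 → C:1 H:2
  CH2N(CH3)2 → C:3 H:8 N:1
Element totals:
  C: 9
  H: 21
  N: 1
Molecular formula: C9H21N.
  M = 9(12.011) + 21(1.008) + 14.007
    = 108.099 + 21.168 + 14.007 = 143.274

143.27 g/mol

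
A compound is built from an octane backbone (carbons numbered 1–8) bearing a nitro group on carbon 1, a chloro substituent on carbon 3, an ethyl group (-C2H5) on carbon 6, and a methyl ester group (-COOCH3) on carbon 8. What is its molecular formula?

C12H22ClNO4

Atom tally by fragment:
  O2NCH2 → C:1 H:2 N:1 O:2
  CH2 → C:1 H:2
  CH(Cl) → C:1 H:1 Cl:1
  CH2 → C:1 H:2
  CH2 → C:1 H:2
  CH(C2H5) → C:3 H:6
  CH2 → C:1 H:2
  CH2COOCH3 → C:3 H:5 O:2
Element totals:
  C: 12
  H: 22
  Cl: 1
  N: 1
  O: 4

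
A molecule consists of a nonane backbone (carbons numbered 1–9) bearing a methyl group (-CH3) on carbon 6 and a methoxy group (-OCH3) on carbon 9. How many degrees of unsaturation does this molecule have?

0

Atom tally by fragment:
  CH3 → C:1 H:3
  CH2 → C:1 H:2
  CH2 → C:1 H:2
  CH2 → C:1 H:2
  CH2 → C:1 H:2
  CH(CH3) → C:2 H:4
  CH2 → C:1 H:2
  CH2 → C:1 H:2
  CH2OCH3 → C:2 H:5 O:1
Element totals:
  C: 11
  H: 24
  O: 1
Molecular formula: C11H24O.
DoU = (2C + 2 + N − H − X) / 2 = (2·11 + 2 + 0 − 24 − 0) / 2 = 0.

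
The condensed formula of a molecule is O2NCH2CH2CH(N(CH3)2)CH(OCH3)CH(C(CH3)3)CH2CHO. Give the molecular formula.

Atom tally by fragment:
  O2NCH2 → C:1 H:2 N:1 O:2
  CH2 → C:1 H:2
  CH(N(CH3)2) → C:3 H:7 N:1
  CH(OCH3) → C:2 H:4 O:1
  CH(C(CH3)3) → C:5 H:10
  CH2CHO → C:2 H:3 O:1
Element totals:
  C: 14
  H: 28
  N: 2
  O: 4

C14H28N2O4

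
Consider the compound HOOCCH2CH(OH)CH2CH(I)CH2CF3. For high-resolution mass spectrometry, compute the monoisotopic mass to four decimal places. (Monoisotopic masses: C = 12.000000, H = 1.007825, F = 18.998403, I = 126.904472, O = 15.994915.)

Atom tally by fragment:
  HOOCCH2 → C:2 H:3 O:2
  CH(OH) → C:1 H:2 O:1
  CH2 → C:1 H:2
  CH(I) → C:1 H:1 I:1
  CH2CF3 → C:2 H:2 F:3
Element totals:
  C: 7
  H: 10
  F: 3
  I: 1
  O: 3
Molecular formula: C7H10F3IO3.
  M = 7(12.0) + 10(1.007825) + 3(18.998403) + 126.904472 + 3(15.994915)
    = 84.000000 + 10.078250 + 56.995209 + 126.904472 + 47.984745 = 325.962676

325.9627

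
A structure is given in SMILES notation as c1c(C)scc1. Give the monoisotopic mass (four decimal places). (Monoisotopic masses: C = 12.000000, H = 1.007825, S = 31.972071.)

98.0190

Atom tally by fragment:
  thiophene ring core → C:4 H:4 S:1
  (− 1 ring H displaced by substituents)
  + CH3 → C:1 H:3
Element totals:
  C: 5
  H: 6
  S: 1
Molecular formula: C5H6S.
  M = 5(12.0) + 6(1.007825) + 31.972071
    = 60.000000 + 6.046950 + 31.972071 = 98.019021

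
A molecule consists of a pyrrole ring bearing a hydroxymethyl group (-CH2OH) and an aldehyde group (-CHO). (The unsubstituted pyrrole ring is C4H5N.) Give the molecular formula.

Atom tally by fragment:
  pyrrole ring core → C:4 H:5 N:1
  (− 2 ring H displaced by substituents)
  + CH2OH → C:1 H:3 O:1
  + CHO → C:1 H:1 O:1
Element totals:
  C: 6
  H: 7
  N: 1
  O: 2

C6H7NO2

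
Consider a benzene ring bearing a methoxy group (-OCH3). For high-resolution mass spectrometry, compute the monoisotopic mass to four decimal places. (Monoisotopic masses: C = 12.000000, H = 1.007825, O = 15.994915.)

Atom tally by fragment:
  benzene ring core → C:6 H:6
  (− 1 ring H displaced by substituents)
  + OCH3 → C:1 H:3 O:1
Element totals:
  C: 7
  H: 8
  O: 1
Molecular formula: C7H8O.
  M = 7(12.0) + 8(1.007825) + 15.994915
    = 84.000000 + 8.062600 + 15.994915 = 108.057515

108.0575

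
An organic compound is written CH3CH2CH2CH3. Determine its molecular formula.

C4H10

Atom tally by fragment:
  CH3 → C:1 H:3
  CH2 → C:1 H:2
  CH2 → C:1 H:2
  CH3 → C:1 H:3
Element totals:
  C: 4
  H: 10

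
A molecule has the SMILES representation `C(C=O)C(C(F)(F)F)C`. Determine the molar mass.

Atom tally by fragment:
  OHCCH2 → C:2 H:3 O:1
  CH(CF3) → C:2 H:1 F:3
  CH3 → C:1 H:3
Element totals:
  C: 5
  H: 7
  F: 3
  O: 1
Molecular formula: C5H7F3O.
  M = 5(12.011) + 7(1.008) + 3(18.998) + 15.999
    = 60.055 + 7.056 + 56.994 + 15.999 = 140.104

140.10 g/mol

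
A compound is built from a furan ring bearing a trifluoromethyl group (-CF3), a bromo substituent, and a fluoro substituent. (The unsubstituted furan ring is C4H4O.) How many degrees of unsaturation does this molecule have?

Atom tally by fragment:
  furan ring core → C:4 H:4 O:1
  (− 3 ring H displaced by substituents)
  + CF3 → C:1 F:3
  + Br → Br:1
  + F → F:1
Element totals:
  C: 5
  H: 1
  Br: 1
  F: 4
  O: 1
Molecular formula: C5HBrF4O.
DoU = (2C + 2 + N − H − X) / 2 = (2·5 + 2 + 0 − 1 − 5) / 2 = 3.

3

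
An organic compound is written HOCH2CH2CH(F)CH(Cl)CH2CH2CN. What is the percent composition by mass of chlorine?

19.74%

Atom tally by fragment:
  HOCH2CH2 → C:2 H:5 O:1
  CH(F) → C:1 H:1 F:1
  CH(Cl) → C:1 H:1 Cl:1
  CH2 → C:1 H:2
  CH2CN → C:2 H:2 N:1
Element totals:
  C: 7
  H: 11
  Cl: 1
  F: 1
  N: 1
  O: 1
Molecular formula: C7H11ClFNO.
Molar mass = 179.619 g/mol.
Mass from Cl: 1 × 35.45 = 35.450 g/mol.
%Cl = 35.450 / 179.619 × 100 = 19.74%.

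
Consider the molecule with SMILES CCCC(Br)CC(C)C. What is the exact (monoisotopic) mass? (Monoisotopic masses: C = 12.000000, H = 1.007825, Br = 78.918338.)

192.0514

Atom tally by fragment:
  CH3 → C:1 H:3
  CH2 → C:1 H:2
  CH2 → C:1 H:2
  CH(Br) → C:1 H:1 Br:1
  CH2 → C:1 H:2
  CH(CH3) → C:2 H:4
  CH3 → C:1 H:3
Element totals:
  C: 8
  H: 17
  Br: 1
Molecular formula: C8H17Br.
  M = 8(12.0) + 17(1.007825) + 78.918338
    = 96.000000 + 17.133025 + 78.918338 = 192.051363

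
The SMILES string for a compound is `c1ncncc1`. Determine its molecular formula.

Atom tally by fragment:
  pyrimidine ring core → C:4 H:4 N:2
Element totals:
  C: 4
  H: 4
  N: 2

C4H4N2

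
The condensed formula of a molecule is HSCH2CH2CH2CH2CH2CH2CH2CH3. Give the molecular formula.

C8H18S

Atom tally by fragment:
  HSCH2 → C:1 H:3 S:1
  CH2 → C:1 H:2
  CH2 → C:1 H:2
  CH2 → C:1 H:2
  CH2 → C:1 H:2
  CH2 → C:1 H:2
  CH2 → C:1 H:2
  CH3 → C:1 H:3
Element totals:
  C: 8
  H: 18
  S: 1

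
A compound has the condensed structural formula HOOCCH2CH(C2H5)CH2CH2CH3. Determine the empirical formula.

C4H8O

Element totals:
  C: 8
  H: 16
  O: 2
Molecular formula: C8H16O2.
gcd of subscripts = 2; dividing each by 2:
  C: 8/2 = 4
  H: 16/2 = 8
  O: 2/2 = 1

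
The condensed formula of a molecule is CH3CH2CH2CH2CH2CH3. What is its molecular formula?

C6H14

Element totals:
  C: 6
  H: 14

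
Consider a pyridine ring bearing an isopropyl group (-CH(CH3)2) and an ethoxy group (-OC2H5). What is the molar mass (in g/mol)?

Atom tally by fragment:
  pyridine ring core → C:5 H:5 N:1
  (− 2 ring H displaced by substituents)
  + CH(CH3)2 → C:3 H:7
  + OC2H5 → C:2 H:5 O:1
Element totals:
  C: 10
  H: 15
  N: 1
  O: 1
Molecular formula: C10H15NO.
  M = 10(12.011) + 15(1.008) + 14.007 + 15.999
    = 120.110 + 15.120 + 14.007 + 15.999 = 165.236

165.24 g/mol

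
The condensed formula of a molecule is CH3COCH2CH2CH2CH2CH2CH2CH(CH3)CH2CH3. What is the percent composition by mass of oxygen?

Element totals:
  C: 12
  H: 24
  O: 1
Molecular formula: C12H24O.
Molar mass = 184.323 g/mol.
Mass from O: 1 × 15.999 = 15.999 g/mol.
%O = 15.999 / 184.323 × 100 = 8.68%.

8.68%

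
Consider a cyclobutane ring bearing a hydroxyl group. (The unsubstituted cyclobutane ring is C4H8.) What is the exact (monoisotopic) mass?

72.0575

Atom tally by fragment:
  cyclobutane ring core → C:4 H:8
  (− 1 ring H displaced by substituents)
  + OH → O:1 H:1
Element totals:
  C: 4
  H: 8
  O: 1
Molecular formula: C4H8O.
  M = 4(12.0) + 8(1.007825) + 15.994915
    = 48.000000 + 8.062600 + 15.994915 = 72.057515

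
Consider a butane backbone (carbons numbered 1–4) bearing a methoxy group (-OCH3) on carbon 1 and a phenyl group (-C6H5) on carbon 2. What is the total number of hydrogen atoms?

Atom tally by fragment:
  CH3OCH2 → C:2 H:5 O:1
  CH(C6H5) → C:7 H:6
  CH2 → C:1 H:2
  CH3 → C:1 H:3
Element totals:
  C: 11
  H: 16
  O: 1

16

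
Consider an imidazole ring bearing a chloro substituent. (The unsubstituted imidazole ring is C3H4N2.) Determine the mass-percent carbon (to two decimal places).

Atom tally by fragment:
  imidazole ring core → C:3 H:4 N:2
  (− 1 ring H displaced by substituents)
  + Cl → Cl:1
Element totals:
  C: 3
  H: 3
  Cl: 1
  N: 2
Molecular formula: C3H3ClN2.
Molar mass = 102.521 g/mol.
Mass from C: 3 × 12.011 = 36.033 g/mol.
%C = 36.033 / 102.521 × 100 = 35.15%.

35.15%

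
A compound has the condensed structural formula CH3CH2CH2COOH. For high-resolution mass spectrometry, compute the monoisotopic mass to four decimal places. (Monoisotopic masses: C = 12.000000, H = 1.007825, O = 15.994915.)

Atom tally by fragment:
  CH3 → C:1 H:3
  CH2 → C:1 H:2
  CH2COOH → C:2 H:3 O:2
Element totals:
  C: 4
  H: 8
  O: 2
Molecular formula: C4H8O2.
  M = 4(12.0) + 8(1.007825) + 2(15.994915)
    = 48.000000 + 8.062600 + 31.989830 = 88.052430

88.0524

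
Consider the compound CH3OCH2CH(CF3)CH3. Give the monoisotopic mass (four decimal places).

142.0605

Atom tally by fragment:
  CH3OCH2 → C:2 H:5 O:1
  CH(CF3) → C:2 H:1 F:3
  CH3 → C:1 H:3
Element totals:
  C: 5
  H: 9
  F: 3
  O: 1
Molecular formula: C5H9F3O.
  M = 5(12.0) + 9(1.007825) + 3(18.998403) + 15.994915
    = 60.000000 + 9.070425 + 56.995209 + 15.994915 = 142.060549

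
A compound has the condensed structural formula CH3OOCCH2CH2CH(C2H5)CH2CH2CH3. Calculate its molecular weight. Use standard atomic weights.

Atom tally by fragment:
  CH3OOCCH2 → C:3 H:5 O:2
  CH2 → C:1 H:2
  CH(C2H5) → C:3 H:6
  CH2 → C:1 H:2
  CH2 → C:1 H:2
  CH3 → C:1 H:3
Element totals:
  C: 10
  H: 20
  O: 2
Molecular formula: C10H20O2.
  M = 10(12.011) + 20(1.008) + 2(15.999)
    = 120.110 + 20.160 + 31.998 = 172.268

172.27 g/mol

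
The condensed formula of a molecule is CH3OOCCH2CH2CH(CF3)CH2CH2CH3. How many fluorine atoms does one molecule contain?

Atom tally by fragment:
  CH3OOCCH2 → C:3 H:5 O:2
  CH2 → C:1 H:2
  CH(CF3) → C:2 H:1 F:3
  CH2 → C:1 H:2
  CH2 → C:1 H:2
  CH3 → C:1 H:3
Element totals:
  C: 9
  H: 15
  F: 3
  O: 2

3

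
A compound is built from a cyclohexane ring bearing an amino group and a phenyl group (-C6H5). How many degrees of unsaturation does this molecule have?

5

Atom tally by fragment:
  cyclohexane ring core → C:6 H:12
  (− 2 ring H displaced by substituents)
  + NH2 → N:1 H:2
  + C6H5 → C:6 H:5
Element totals:
  C: 12
  H: 17
  N: 1
Molecular formula: C12H17N.
DoU = (2C + 2 + N − H − X) / 2 = (2·12 + 2 + 1 − 17 − 0) / 2 = 5.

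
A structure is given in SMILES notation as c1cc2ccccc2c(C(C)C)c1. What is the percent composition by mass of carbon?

Atom tally by fragment:
  naphthalene ring system core → C:10 H:8
  (− 1 ring H displaced by substituents)
  + CH(CH3)2 → C:3 H:7
Element totals:
  C: 13
  H: 14
Molecular formula: C13H14.
Molar mass = 170.255 g/mol.
Mass from C: 13 × 12.011 = 156.143 g/mol.
%C = 156.143 / 170.255 × 100 = 91.71%.

91.71%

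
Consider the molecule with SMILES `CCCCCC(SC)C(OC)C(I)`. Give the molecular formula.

C10H21IOS

Atom tally by fragment:
  CH3 → C:1 H:3
  CH2 → C:1 H:2
  CH2 → C:1 H:2
  CH2 → C:1 H:2
  CH2 → C:1 H:2
  CH(SCH3) → C:2 H:4 S:1
  CH(OCH3) → C:2 H:4 O:1
  CH2I → C:1 H:2 I:1
Element totals:
  C: 10
  H: 21
  I: 1
  O: 1
  S: 1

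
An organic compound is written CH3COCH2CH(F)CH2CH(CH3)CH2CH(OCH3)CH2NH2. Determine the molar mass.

Atom tally by fragment:
  CH3COCH2 → C:3 H:5 O:1
  CH(F) → C:1 H:1 F:1
  CH2 → C:1 H:2
  CH(CH3) → C:2 H:4
  CH2 → C:1 H:2
  CH(OCH3) → C:2 H:4 O:1
  CH2NH2 → C:1 H:4 N:1
Element totals:
  C: 11
  H: 22
  F: 1
  N: 1
  O: 2
Molecular formula: C11H22FNO2.
  M = 11(12.011) + 22(1.008) + 18.998 + 14.007 + 2(15.999)
    = 132.121 + 22.176 + 18.998 + 14.007 + 31.998 = 219.300

219.30 g/mol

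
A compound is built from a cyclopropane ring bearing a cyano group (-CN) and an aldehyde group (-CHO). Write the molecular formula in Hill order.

Atom tally by fragment:
  cyclopropane ring core → C:3 H:6
  (− 2 ring H displaced by substituents)
  + CN → C:1 N:1
  + CHO → C:1 H:1 O:1
Element totals:
  C: 5
  H: 5
  N: 1
  O: 1

C5H5NO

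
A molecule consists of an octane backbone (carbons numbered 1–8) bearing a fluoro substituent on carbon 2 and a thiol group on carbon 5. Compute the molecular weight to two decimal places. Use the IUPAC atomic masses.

Atom tally by fragment:
  CH3 → C:1 H:3
  CH(F) → C:1 H:1 F:1
  CH2 → C:1 H:2
  CH2 → C:1 H:2
  CH(SH) → C:1 H:2 S:1
  CH2 → C:1 H:2
  CH2 → C:1 H:2
  CH3 → C:1 H:3
Element totals:
  C: 8
  H: 17
  F: 1
  S: 1
Molecular formula: C8H17FS.
  M = 8(12.011) + 17(1.008) + 18.998 + 32.06
    = 96.088 + 17.136 + 18.998 + 32.060 = 164.282

164.28 g/mol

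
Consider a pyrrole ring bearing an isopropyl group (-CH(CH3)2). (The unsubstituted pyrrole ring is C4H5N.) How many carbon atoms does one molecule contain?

7

Atom tally by fragment:
  pyrrole ring core → C:4 H:5 N:1
  (− 1 ring H displaced by substituents)
  + CH(CH3)2 → C:3 H:7
Element totals:
  C: 7
  H: 11
  N: 1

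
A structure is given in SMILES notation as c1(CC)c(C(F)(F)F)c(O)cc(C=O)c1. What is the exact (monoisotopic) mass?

Atom tally by fragment:
  benzene ring core → C:6 H:6
  (− 4 ring H displaced by substituents)
  + C2H5 → C:2 H:5
  + CF3 → C:1 F:3
  + OH → O:1 H:1
  + CHO → C:1 H:1 O:1
Element totals:
  C: 10
  H: 9
  F: 3
  O: 2
Molecular formula: C10H9F3O2.
  M = 10(12.0) + 9(1.007825) + 3(18.998403) + 2(15.994915)
    = 120.000000 + 9.070425 + 56.995209 + 31.989830 = 218.055464

218.0555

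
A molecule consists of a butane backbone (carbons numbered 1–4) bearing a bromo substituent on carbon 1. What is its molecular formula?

C4H9Br

Atom tally by fragment:
  BrCH2 → C:1 H:2 Br:1
  CH2 → C:1 H:2
  CH2 → C:1 H:2
  CH3 → C:1 H:3
Element totals:
  C: 4
  H: 9
  Br: 1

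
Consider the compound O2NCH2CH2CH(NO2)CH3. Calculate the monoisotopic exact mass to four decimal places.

148.0484

Atom tally by fragment:
  O2NCH2 → C:1 H:2 N:1 O:2
  CH2 → C:1 H:2
  CH(NO2) → C:1 H:1 N:1 O:2
  CH3 → C:1 H:3
Element totals:
  C: 4
  H: 8
  N: 2
  O: 4
Molecular formula: C4H8N2O4.
  M = 4(12.0) + 8(1.007825) + 2(14.003074) + 4(15.994915)
    = 48.000000 + 8.062600 + 28.006148 + 63.979660 = 148.048408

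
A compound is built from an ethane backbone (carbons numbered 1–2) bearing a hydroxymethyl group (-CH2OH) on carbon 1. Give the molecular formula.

C3H8O

Atom tally by fragment:
  HOCH2CH2 → C:2 H:5 O:1
  CH3 → C:1 H:3
Element totals:
  C: 3
  H: 8
  O: 1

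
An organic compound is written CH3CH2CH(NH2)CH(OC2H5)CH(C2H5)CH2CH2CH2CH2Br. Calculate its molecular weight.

Atom tally by fragment:
  CH3 → C:1 H:3
  CH2 → C:1 H:2
  CH(NH2) → C:1 H:3 N:1
  CH(OC2H5) → C:3 H:6 O:1
  CH(C2H5) → C:3 H:6
  CH2 → C:1 H:2
  CH2 → C:1 H:2
  CH2 → C:1 H:2
  CH2Br → C:1 H:2 Br:1
Element totals:
  C: 13
  H: 28
  Br: 1
  N: 1
  O: 1
Molecular formula: C13H28BrNO.
  M = 13(12.011) + 28(1.008) + 79.904 + 14.007 + 15.999
    = 156.143 + 28.224 + 79.904 + 14.007 + 15.999 = 294.277

294.28 g/mol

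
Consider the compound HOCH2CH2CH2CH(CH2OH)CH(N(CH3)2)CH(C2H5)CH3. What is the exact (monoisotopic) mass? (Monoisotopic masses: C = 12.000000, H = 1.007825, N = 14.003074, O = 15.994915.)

217.2042

Atom tally by fragment:
  HOCH2 → C:1 H:3 O:1
  CH2 → C:1 H:2
  CH2 → C:1 H:2
  CH(CH2OH) → C:2 H:4 O:1
  CH(N(CH3)2) → C:3 H:7 N:1
  CH(C2H5) → C:3 H:6
  CH3 → C:1 H:3
Element totals:
  C: 12
  H: 27
  N: 1
  O: 2
Molecular formula: C12H27NO2.
  M = 12(12.0) + 27(1.007825) + 14.003074 + 2(15.994915)
    = 144.000000 + 27.211275 + 14.003074 + 31.989830 = 217.204179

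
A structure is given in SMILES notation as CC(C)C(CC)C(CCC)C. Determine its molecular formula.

C11H24

Atom tally by fragment:
  CH3 → C:1 H:3
  CH(CH3) → C:2 H:4
  CH(C2H5) → C:3 H:6
  CH(CH2CH2CH3) → C:4 H:8
  CH3 → C:1 H:3
Element totals:
  C: 11
  H: 24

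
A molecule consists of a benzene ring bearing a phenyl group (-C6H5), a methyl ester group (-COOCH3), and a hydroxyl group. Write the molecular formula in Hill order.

C14H12O3

Atom tally by fragment:
  benzene ring core → C:6 H:6
  (− 3 ring H displaced by substituents)
  + C6H5 → C:6 H:5
  + COOCH3 → C:2 H:3 O:2
  + OH → O:1 H:1
Element totals:
  C: 14
  H: 12
  O: 3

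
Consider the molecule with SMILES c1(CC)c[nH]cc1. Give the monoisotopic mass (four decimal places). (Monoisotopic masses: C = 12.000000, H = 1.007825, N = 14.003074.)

Atom tally by fragment:
  pyrrole ring core → C:4 H:5 N:1
  (− 1 ring H displaced by substituents)
  + C2H5 → C:2 H:5
Element totals:
  C: 6
  H: 9
  N: 1
Molecular formula: C6H9N.
  M = 6(12.0) + 9(1.007825) + 14.003074
    = 72.000000 + 9.070425 + 14.003074 = 95.073499

95.0735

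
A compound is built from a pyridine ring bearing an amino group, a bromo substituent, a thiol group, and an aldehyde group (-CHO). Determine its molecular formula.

C6H5BrN2OS

Atom tally by fragment:
  pyridine ring core → C:5 H:5 N:1
  (− 4 ring H displaced by substituents)
  + NH2 → N:1 H:2
  + Br → Br:1
  + SH → S:1 H:1
  + CHO → C:1 H:1 O:1
Element totals:
  C: 6
  H: 5
  Br: 1
  N: 2
  O: 1
  S: 1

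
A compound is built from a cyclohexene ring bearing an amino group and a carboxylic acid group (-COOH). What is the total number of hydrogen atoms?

11

Atom tally by fragment:
  cyclohexene ring core → C:6 H:10
  (− 2 ring H displaced by substituents)
  + NH2 → N:1 H:2
  + COOH → C:1 H:1 O:2
Element totals:
  C: 7
  H: 11
  N: 1
  O: 2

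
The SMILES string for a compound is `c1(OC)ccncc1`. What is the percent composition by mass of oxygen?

Atom tally by fragment:
  pyridine ring core → C:5 H:5 N:1
  (− 1 ring H displaced by substituents)
  + OCH3 → C:1 H:3 O:1
Element totals:
  C: 6
  H: 7
  N: 1
  O: 1
Molecular formula: C6H7NO.
Molar mass = 109.128 g/mol.
Mass from O: 1 × 15.999 = 15.999 g/mol.
%O = 15.999 / 109.128 × 100 = 14.66%.

14.66%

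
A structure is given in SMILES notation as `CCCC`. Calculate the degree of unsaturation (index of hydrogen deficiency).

0

Atom tally by fragment:
  CH3 → C:1 H:3
  CH2 → C:1 H:2
  CH2 → C:1 H:2
  CH3 → C:1 H:3
Element totals:
  C: 4
  H: 10
Molecular formula: C4H10.
DoU = (2C + 2 + N − H − X) / 2 = (2·4 + 2 + 0 − 10 − 0) / 2 = 0.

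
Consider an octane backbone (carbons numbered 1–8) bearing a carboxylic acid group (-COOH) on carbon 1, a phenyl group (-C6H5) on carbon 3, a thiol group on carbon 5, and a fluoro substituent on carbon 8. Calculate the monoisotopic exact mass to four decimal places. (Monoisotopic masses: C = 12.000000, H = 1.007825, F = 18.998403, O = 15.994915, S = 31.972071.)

284.1246

Atom tally by fragment:
  HOOCCH2 → C:2 H:3 O:2
  CH2 → C:1 H:2
  CH(C6H5) → C:7 H:6
  CH2 → C:1 H:2
  CH(SH) → C:1 H:2 S:1
  CH2 → C:1 H:2
  CH2 → C:1 H:2
  CH2F → C:1 H:2 F:1
Element totals:
  C: 15
  H: 21
  F: 1
  O: 2
  S: 1
Molecular formula: C15H21FO2S.
  M = 15(12.0) + 21(1.007825) + 18.998403 + 2(15.994915) + 31.972071
    = 180.000000 + 21.164325 + 18.998403 + 31.989830 + 31.972071 = 284.124629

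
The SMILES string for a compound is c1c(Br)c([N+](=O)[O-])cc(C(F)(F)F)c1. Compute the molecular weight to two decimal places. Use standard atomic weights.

Atom tally by fragment:
  benzene ring core → C:6 H:6
  (− 3 ring H displaced by substituents)
  + Br → Br:1
  + NO2 → N:1 O:2
  + CF3 → C:1 F:3
Element totals:
  C: 7
  H: 3
  Br: 1
  F: 3
  N: 1
  O: 2
Molecular formula: C7H3BrF3NO2.
  M = 7(12.011) + 3(1.008) + 79.904 + 3(18.998) + 14.007 + 2(15.999)
    = 84.077 + 3.024 + 79.904 + 56.994 + 14.007 + 31.998 = 270.004

270.00 g/mol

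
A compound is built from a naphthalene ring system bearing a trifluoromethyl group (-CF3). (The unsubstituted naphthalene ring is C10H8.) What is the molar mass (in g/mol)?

Atom tally by fragment:
  naphthalene ring system core → C:10 H:8
  (− 1 ring H displaced by substituents)
  + CF3 → C:1 F:3
Element totals:
  C: 11
  H: 7
  F: 3
Molecular formula: C11H7F3.
  M = 11(12.011) + 7(1.008) + 3(18.998)
    = 132.121 + 7.056 + 56.994 = 196.171

196.17 g/mol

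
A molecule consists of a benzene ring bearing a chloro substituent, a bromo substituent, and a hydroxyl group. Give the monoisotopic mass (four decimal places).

205.9134

Atom tally by fragment:
  benzene ring core → C:6 H:6
  (− 3 ring H displaced by substituents)
  + Cl → Cl:1
  + Br → Br:1
  + OH → O:1 H:1
Element totals:
  C: 6
  H: 4
  Br: 1
  Cl: 1
  O: 1
Molecular formula: C6H4BrClO.
  M = 6(12.0) + 4(1.007825) + 78.918338 + 34.968853 + 15.994915
    = 72.000000 + 4.031300 + 78.918338 + 34.968853 + 15.994915 = 205.913406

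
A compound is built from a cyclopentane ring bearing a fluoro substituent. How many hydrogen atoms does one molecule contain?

9

Atom tally by fragment:
  cyclopentane ring core → C:5 H:10
  (− 1 ring H displaced by substituents)
  + F → F:1
Element totals:
  C: 5
  H: 9
  F: 1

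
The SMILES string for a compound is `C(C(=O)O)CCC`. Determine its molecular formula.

Atom tally by fragment:
  HOOCCH2 → C:2 H:3 O:2
  CH2 → C:1 H:2
  CH2 → C:1 H:2
  CH3 → C:1 H:3
Element totals:
  C: 5
  H: 10
  O: 2

C5H10O2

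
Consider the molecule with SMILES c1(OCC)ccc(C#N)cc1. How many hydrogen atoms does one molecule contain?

9

Atom tally by fragment:
  benzene ring core → C:6 H:6
  (− 2 ring H displaced by substituents)
  + OC2H5 → C:2 H:5 O:1
  + CN → C:1 N:1
Element totals:
  C: 9
  H: 9
  N: 1
  O: 1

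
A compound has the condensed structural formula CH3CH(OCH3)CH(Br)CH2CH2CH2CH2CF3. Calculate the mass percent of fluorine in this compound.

20.57%

Element totals:
  C: 9
  H: 16
  Br: 1
  F: 3
  O: 1
Molecular formula: C9H16BrF3O.
Molar mass = 277.124 g/mol.
Mass from F: 3 × 18.998 = 56.994 g/mol.
%F = 56.994 / 277.124 × 100 = 20.57%.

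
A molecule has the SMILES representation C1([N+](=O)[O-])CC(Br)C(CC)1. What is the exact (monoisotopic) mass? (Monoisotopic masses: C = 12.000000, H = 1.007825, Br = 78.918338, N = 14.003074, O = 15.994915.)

206.9895

Atom tally by fragment:
  cyclobutane ring core → C:4 H:8
  (− 3 ring H displaced by substituents)
  + NO2 → N:1 O:2
  + Br → Br:1
  + C2H5 → C:2 H:5
Element totals:
  C: 6
  H: 10
  Br: 1
  N: 1
  O: 2
Molecular formula: C6H10BrNO2.
  M = 6(12.0) + 10(1.007825) + 78.918338 + 14.003074 + 2(15.994915)
    = 72.000000 + 10.078250 + 78.918338 + 14.003074 + 31.989830 = 206.989492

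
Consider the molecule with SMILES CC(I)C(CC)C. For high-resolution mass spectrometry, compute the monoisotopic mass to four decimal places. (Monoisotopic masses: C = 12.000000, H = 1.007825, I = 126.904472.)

Atom tally by fragment:
  CH3 → C:1 H:3
  CH(I) → C:1 H:1 I:1
  CH(C2H5) → C:3 H:6
  CH3 → C:1 H:3
Element totals:
  C: 6
  H: 13
  I: 1
Molecular formula: C6H13I.
  M = 6(12.0) + 13(1.007825) + 126.904472
    = 72.000000 + 13.101725 + 126.904472 = 212.006197

212.0062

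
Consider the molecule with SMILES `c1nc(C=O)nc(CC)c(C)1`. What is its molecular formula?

C8H10N2O

Atom tally by fragment:
  pyrimidine ring core → C:4 H:4 N:2
  (− 3 ring H displaced by substituents)
  + CHO → C:1 H:1 O:1
  + C2H5 → C:2 H:5
  + CH3 → C:1 H:3
Element totals:
  C: 8
  H: 10
  N: 2
  O: 1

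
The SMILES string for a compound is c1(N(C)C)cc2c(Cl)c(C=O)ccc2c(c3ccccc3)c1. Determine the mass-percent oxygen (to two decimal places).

Atom tally by fragment:
  naphthalene ring system core → C:10 H:8
  (− 4 ring H displaced by substituents)
  + N(CH3)2 → N:1 C:2 H:6
  + Cl → Cl:1
  + CHO → C:1 H:1 O:1
  + C6H5 → C:6 H:5
Element totals:
  C: 19
  H: 16
  Cl: 1
  N: 1
  O: 1
Molecular formula: C19H16ClNO.
Molar mass = 309.793 g/mol.
Mass from O: 1 × 15.999 = 15.999 g/mol.
%O = 15.999 / 309.793 × 100 = 5.16%.

5.16%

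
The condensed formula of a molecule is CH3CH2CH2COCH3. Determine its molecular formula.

C5H10O

Atom tally by fragment:
  CH3 → C:1 H:3
  CH2 → C:1 H:2
  CH2COCH3 → C:3 H:5 O:1
Element totals:
  C: 5
  H: 10
  O: 1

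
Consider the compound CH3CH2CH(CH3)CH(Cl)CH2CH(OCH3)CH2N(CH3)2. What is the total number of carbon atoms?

Element totals:
  C: 11
  H: 24
  Cl: 1
  N: 1
  O: 1

11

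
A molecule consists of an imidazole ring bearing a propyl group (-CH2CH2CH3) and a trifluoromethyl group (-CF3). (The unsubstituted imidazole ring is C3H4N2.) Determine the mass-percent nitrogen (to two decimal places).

Atom tally by fragment:
  imidazole ring core → C:3 H:4 N:2
  (− 2 ring H displaced by substituents)
  + CH2CH2CH3 → C:3 H:7
  + CF3 → C:1 F:3
Element totals:
  C: 7
  H: 9
  F: 3
  N: 2
Molecular formula: C7H9F3N2.
Molar mass = 178.157 g/mol.
Mass from N: 2 × 14.007 = 28.014 g/mol.
%N = 28.014 / 178.157 × 100 = 15.72%.

15.72%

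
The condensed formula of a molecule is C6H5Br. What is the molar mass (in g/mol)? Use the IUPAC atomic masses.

Atom tally by fragment:
  benzene ring core → C:6 H:6
  (− 1 ring H displaced by substituents)
  + Br → Br:1
Element totals:
  C: 6
  H: 5
  Br: 1
Molecular formula: C6H5Br.
  M = 6(12.011) + 5(1.008) + 79.904
    = 72.066 + 5.040 + 79.904 = 157.010

157.01 g/mol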